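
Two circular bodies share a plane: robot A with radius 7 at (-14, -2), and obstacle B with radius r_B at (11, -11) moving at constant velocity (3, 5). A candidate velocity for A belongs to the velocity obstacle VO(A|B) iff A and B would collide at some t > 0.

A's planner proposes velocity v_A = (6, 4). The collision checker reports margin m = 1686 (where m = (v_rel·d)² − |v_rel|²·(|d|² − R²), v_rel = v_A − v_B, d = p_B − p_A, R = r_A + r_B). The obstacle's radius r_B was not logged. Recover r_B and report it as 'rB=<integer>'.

m = 1686
d = (25, -9);  v_rel = (3, -1),  |v_rel|² = 10
v_rel×d = (3)·(-9) − (-1)·(25) = -2
since m = R²·10 − (-2)²:  R² = (4 + 1686) / 10 = 169
R = √169 = 13  ⇒  r_B = 13 − 7 = 6

rB=6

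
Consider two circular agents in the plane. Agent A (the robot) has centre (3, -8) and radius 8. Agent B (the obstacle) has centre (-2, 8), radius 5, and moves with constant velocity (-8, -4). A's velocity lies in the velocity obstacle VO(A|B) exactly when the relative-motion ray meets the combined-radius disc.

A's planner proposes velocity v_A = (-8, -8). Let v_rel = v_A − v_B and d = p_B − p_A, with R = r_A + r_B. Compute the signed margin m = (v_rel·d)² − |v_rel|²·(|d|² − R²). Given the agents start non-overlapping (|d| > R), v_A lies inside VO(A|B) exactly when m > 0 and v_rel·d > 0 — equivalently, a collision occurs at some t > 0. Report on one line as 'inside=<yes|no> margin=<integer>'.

d = (-5, 16),  |d|² = 281;  R = 8+5 = 13,  c = 281−13² = 112
v_rel = (0, -4),  |v_rel|² = 16;  v_rel·d = (0)·(-5) + (-4)·(16) = -64
16·t² + 128·t + 112 = 0  ⇒  m = (-64)² − 16·112 = 2304
m = 2304 > 0,  v_rel·d = -64 < 0  ⇒  outside

inside=no margin=2304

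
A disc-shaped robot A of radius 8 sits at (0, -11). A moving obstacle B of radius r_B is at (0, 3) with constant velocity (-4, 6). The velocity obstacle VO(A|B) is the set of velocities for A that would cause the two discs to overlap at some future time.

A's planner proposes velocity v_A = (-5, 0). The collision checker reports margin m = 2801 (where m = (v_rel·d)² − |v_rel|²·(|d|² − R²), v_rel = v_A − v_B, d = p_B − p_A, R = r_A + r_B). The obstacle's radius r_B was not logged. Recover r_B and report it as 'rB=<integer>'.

m = 2801
d = (0, 14);  v_rel = (-1, -6),  |v_rel|² = 37
v_rel×d = (-1)·(14) − (-6)·(0) = -14
since m = R²·37 − (-14)²:  R² = (196 + 2801) / 37 = 81
R = √81 = 9  ⇒  r_B = 9 − 8 = 1

rB=1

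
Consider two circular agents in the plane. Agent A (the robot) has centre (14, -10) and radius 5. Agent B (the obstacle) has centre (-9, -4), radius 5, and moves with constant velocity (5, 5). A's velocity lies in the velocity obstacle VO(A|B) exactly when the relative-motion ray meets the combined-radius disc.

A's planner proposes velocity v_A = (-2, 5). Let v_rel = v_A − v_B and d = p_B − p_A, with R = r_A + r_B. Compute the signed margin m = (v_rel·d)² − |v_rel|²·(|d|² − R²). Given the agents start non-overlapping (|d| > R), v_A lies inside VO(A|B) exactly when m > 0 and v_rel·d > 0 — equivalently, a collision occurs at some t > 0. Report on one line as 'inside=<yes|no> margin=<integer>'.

d = (-23, 6),  |d|² = 565;  R = 5+5 = 10,  c = 565−10² = 465
v_rel = (-7, 0),  |v_rel|² = 49;  v_rel·d = (-7)·(-23) + (0)·(6) = 161
49·t² − 322·t + 465 = 0  ⇒  m = 161² − 49·465 = 3136
m = 3136 > 0,  v_rel·d = 161 > 0  ⇒  inside

inside=yes margin=3136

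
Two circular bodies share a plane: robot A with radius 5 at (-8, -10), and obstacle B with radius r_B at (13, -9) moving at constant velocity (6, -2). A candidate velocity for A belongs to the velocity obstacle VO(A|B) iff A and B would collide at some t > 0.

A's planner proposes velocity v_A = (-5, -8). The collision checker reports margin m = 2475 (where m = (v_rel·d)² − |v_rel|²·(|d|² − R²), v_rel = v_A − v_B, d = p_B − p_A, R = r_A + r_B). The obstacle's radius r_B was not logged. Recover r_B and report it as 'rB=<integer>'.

m = 2475
d = (21, 1);  v_rel = (-11, -6),  |v_rel|² = 157
v_rel×d = (-11)·(1) − (-6)·(21) = 115
since m = R²·157 − 115²:  R² = (13225 + 2475) / 157 = 100
R = √100 = 10  ⇒  r_B = 10 − 5 = 5

rB=5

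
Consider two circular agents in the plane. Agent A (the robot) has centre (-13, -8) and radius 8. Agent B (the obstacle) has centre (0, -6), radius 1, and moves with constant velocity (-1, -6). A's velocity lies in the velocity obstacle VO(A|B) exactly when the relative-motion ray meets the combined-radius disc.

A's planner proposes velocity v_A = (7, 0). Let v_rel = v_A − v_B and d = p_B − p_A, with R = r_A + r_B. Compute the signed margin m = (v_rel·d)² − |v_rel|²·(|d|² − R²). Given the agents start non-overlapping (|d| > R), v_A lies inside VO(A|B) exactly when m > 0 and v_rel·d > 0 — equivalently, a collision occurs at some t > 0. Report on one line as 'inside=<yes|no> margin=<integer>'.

d = (13, 2),  |d|² = 173;  R = 8+1 = 9,  c = 173−9² = 92
v_rel = (8, 6),  |v_rel|² = 100;  v_rel·d = (8)·(13) + (6)·(2) = 116
100·t² − 232·t + 92 = 0  ⇒  m = 116² − 100·92 = 4256
m = 4256 > 0,  v_rel·d = 116 > 0  ⇒  inside

inside=yes margin=4256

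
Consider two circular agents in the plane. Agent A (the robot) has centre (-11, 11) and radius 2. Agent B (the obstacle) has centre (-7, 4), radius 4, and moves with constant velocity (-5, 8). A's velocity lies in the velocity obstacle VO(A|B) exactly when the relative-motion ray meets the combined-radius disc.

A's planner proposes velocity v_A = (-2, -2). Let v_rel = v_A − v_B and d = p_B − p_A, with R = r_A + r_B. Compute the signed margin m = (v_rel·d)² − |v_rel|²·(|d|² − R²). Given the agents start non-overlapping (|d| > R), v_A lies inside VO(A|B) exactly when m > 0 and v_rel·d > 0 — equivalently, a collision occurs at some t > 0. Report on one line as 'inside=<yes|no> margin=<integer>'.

d = (4, -7),  |d|² = 65;  R = 2+4 = 6,  c = 65−6² = 29
v_rel = (3, -10),  |v_rel|² = 109;  v_rel·d = (3)·(4) + (-10)·(-7) = 82
109·t² − 164·t + 29 = 0  ⇒  m = 82² − 109·29 = 3563
m = 3563 > 0,  v_rel·d = 82 > 0  ⇒  inside

inside=yes margin=3563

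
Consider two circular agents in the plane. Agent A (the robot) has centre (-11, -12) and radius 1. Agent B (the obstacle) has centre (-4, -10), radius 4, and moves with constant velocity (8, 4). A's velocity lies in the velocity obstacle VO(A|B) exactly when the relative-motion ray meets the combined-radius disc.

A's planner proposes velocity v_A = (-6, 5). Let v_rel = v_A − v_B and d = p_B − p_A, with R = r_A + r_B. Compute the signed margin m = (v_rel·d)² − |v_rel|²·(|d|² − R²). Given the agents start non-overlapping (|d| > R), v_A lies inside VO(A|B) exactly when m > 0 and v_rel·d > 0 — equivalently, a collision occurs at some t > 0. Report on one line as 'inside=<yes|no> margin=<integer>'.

d = (7, 2),  |d|² = 53;  R = 1+4 = 5,  c = 53−5² = 28
v_rel = (-14, 1),  |v_rel|² = 197;  v_rel·d = (-14)·(7) + (1)·(2) = -96
197·t² + 192·t + 28 = 0  ⇒  m = (-96)² − 197·28 = 3700
m = 3700 > 0,  v_rel·d = -96 < 0  ⇒  outside

inside=no margin=3700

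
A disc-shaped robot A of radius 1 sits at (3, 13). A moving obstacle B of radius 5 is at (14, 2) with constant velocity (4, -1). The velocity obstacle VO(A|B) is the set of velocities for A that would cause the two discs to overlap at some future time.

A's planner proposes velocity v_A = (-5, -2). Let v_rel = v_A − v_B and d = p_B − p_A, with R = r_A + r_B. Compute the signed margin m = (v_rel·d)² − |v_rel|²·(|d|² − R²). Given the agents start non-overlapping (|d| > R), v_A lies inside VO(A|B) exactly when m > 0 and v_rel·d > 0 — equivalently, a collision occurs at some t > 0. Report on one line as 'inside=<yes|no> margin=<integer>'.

d = (11, -11),  |d|² = 242;  R = 1+5 = 6,  c = 242−6² = 206
v_rel = (-9, -1),  |v_rel|² = 82;  v_rel·d = (-9)·(11) + (-1)·(-11) = -88
82·t² + 176·t + 206 = 0  ⇒  m = (-88)² − 82·206 = -9148
m = -9148 < 0,  v_rel·d = -88 < 0  ⇒  outside

inside=no margin=-9148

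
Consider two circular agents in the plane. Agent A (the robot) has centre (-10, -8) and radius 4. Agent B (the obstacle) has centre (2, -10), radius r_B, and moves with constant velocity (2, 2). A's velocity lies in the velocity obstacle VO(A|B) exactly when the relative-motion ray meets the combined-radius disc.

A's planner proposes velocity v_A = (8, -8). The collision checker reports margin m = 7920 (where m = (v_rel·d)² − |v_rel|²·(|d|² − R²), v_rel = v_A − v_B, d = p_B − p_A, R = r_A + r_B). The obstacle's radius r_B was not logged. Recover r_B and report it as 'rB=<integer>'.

m = 7920
d = (12, -2);  v_rel = (6, -10),  |v_rel|² = 136
v_rel×d = (6)·(-2) − (-10)·(12) = 108
since m = R²·136 − 108²:  R² = (11664 + 7920) / 136 = 144
R = √144 = 12  ⇒  r_B = 12 − 4 = 8

rB=8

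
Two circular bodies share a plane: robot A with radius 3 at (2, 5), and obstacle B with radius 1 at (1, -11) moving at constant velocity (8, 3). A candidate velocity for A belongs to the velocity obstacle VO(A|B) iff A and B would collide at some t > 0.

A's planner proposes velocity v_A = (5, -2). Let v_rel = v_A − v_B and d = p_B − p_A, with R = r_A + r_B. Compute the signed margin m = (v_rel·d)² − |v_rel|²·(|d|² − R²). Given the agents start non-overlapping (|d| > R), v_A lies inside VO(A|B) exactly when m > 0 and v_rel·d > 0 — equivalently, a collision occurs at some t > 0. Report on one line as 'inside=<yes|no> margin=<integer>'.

d = (-1, -16),  |d|² = 257;  R = 3+1 = 4,  c = 257−4² = 241
v_rel = (-3, -5),  |v_rel|² = 34;  v_rel·d = (-3)·(-1) + (-5)·(-16) = 83
34·t² − 166·t + 241 = 0  ⇒  m = 83² − 34·241 = -1305
m = -1305 < 0,  v_rel·d = 83 > 0  ⇒  outside

inside=no margin=-1305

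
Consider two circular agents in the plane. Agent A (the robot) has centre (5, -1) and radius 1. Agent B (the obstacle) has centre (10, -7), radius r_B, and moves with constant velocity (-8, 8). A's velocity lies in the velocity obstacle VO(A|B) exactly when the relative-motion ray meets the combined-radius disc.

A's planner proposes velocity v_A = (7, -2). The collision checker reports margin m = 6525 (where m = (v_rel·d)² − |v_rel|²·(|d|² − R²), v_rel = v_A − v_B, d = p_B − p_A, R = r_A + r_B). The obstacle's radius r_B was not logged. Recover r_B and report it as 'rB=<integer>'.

m = 6525
d = (5, -6);  v_rel = (15, -10),  |v_rel|² = 325
v_rel×d = (15)·(-6) − (-10)·(5) = -40
since m = R²·325 − (-40)²:  R² = (1600 + 6525) / 325 = 25
R = √25 = 5  ⇒  r_B = 5 − 1 = 4

rB=4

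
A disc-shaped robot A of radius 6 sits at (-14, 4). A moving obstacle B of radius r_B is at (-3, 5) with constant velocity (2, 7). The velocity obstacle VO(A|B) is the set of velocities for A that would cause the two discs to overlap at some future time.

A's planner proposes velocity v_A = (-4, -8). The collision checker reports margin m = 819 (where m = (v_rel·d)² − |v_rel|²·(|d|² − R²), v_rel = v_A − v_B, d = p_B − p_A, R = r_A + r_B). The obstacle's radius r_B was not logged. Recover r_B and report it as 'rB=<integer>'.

m = 819
d = (11, 1);  v_rel = (-6, -15),  |v_rel|² = 261
v_rel×d = (-6)·(1) − (-15)·(11) = 159
since m = R²·261 − 159²:  R² = (25281 + 819) / 261 = 100
R = √100 = 10  ⇒  r_B = 10 − 6 = 4

rB=4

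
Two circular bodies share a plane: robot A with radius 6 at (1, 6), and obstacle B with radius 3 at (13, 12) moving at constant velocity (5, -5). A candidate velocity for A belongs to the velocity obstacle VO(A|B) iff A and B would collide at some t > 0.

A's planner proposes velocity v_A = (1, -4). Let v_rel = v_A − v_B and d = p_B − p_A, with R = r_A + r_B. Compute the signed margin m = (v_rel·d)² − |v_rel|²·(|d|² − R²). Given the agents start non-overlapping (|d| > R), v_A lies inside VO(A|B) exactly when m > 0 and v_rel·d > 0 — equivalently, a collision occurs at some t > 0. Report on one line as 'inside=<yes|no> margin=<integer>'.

d = (12, 6),  |d|² = 180;  R = 6+3 = 9,  c = 180−9² = 99
v_rel = (-4, 1),  |v_rel|² = 17;  v_rel·d = (-4)·(12) + (1)·(6) = -42
17·t² + 84·t + 99 = 0  ⇒  m = (-42)² − 17·99 = 81
m = 81 > 0,  v_rel·d = -42 < 0  ⇒  outside

inside=no margin=81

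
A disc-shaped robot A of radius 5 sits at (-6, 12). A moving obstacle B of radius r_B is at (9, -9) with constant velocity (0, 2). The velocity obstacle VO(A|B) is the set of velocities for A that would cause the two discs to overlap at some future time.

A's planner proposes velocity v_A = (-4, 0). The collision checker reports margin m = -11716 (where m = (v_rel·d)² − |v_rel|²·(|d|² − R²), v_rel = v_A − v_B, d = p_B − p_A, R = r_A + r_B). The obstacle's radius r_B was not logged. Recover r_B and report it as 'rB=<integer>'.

m = -11716
d = (15, -21);  v_rel = (-4, -2),  |v_rel|² = 20
v_rel×d = (-4)·(-21) − (-2)·(15) = 114
since m = R²·20 − 114²:  R² = (12996 + -11716) / 20 = 64
R = √64 = 8  ⇒  r_B = 8 − 5 = 3

rB=3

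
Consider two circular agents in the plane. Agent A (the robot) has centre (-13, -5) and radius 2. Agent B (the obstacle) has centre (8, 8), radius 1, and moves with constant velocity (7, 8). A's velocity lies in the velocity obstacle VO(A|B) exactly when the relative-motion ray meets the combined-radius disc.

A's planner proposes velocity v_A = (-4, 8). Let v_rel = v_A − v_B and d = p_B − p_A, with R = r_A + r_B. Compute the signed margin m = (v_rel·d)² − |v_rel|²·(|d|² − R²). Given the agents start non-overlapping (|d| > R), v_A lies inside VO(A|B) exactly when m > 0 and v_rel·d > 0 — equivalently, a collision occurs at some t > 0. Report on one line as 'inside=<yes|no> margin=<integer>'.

d = (21, 13),  |d|² = 610;  R = 2+1 = 3,  c = 610−3² = 601
v_rel = (-11, 0),  |v_rel|² = 121;  v_rel·d = (-11)·(21) + (0)·(13) = -231
121·t² + 462·t + 601 = 0  ⇒  m = (-231)² − 121·601 = -19360
m = -19360 < 0,  v_rel·d = -231 < 0  ⇒  outside

inside=no margin=-19360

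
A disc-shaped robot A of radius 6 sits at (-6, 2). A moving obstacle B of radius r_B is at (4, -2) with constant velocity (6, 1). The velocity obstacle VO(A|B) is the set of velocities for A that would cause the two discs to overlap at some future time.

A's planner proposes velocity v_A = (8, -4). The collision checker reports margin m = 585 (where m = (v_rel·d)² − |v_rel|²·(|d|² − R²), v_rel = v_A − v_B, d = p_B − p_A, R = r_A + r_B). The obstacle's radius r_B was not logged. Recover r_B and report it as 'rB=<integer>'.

m = 585
d = (10, -4);  v_rel = (2, -5),  |v_rel|² = 29
v_rel×d = (2)·(-4) − (-5)·(10) = 42
since m = R²·29 − 42²:  R² = (1764 + 585) / 29 = 81
R = √81 = 9  ⇒  r_B = 9 − 6 = 3

rB=3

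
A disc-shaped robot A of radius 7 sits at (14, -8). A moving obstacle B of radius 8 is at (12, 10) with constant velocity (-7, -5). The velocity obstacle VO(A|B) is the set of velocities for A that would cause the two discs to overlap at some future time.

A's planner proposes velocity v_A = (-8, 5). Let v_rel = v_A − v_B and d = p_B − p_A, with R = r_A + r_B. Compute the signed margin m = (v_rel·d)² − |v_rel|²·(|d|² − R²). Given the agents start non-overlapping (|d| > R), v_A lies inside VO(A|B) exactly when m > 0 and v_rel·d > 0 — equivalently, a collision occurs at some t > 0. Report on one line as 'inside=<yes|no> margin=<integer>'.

d = (-2, 18),  |d|² = 328;  R = 7+8 = 15,  c = 328−15² = 103
v_rel = (-1, 10),  |v_rel|² = 101;  v_rel·d = (-1)·(-2) + (10)·(18) = 182
101·t² − 364·t + 103 = 0  ⇒  m = 182² − 101·103 = 22721
m = 22721 > 0,  v_rel·d = 182 > 0  ⇒  inside

inside=yes margin=22721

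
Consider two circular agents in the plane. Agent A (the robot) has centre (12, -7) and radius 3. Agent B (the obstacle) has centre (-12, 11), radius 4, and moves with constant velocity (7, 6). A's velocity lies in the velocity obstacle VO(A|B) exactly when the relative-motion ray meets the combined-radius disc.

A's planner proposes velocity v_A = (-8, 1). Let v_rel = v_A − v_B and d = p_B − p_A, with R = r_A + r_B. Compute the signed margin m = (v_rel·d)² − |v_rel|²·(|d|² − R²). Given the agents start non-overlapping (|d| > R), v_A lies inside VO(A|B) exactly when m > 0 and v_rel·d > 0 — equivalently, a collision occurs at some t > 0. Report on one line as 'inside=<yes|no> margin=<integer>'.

d = (-24, 18),  |d|² = 900;  R = 3+4 = 7,  c = 900−7² = 851
v_rel = (-15, -5),  |v_rel|² = 250;  v_rel·d = (-15)·(-24) + (-5)·(18) = 270
250·t² − 540·t + 851 = 0  ⇒  m = 270² − 250·851 = -139850
m = -139850 < 0,  v_rel·d = 270 > 0  ⇒  outside

inside=no margin=-139850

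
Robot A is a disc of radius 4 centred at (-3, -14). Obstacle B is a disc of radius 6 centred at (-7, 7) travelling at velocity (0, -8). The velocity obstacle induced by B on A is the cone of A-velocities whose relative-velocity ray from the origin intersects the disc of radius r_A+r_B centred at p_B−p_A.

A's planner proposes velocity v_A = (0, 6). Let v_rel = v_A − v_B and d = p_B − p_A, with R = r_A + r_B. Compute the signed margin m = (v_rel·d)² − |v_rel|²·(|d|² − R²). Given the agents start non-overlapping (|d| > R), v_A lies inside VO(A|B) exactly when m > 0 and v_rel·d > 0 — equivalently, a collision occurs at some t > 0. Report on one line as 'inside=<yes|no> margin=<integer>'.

d = (-4, 21),  |d|² = 457;  R = 4+6 = 10,  c = 457−10² = 357
v_rel = (0, 14),  |v_rel|² = 196;  v_rel·d = (0)·(-4) + (14)·(21) = 294
196·t² − 588·t + 357 = 0  ⇒  m = 294² − 196·357 = 16464
m = 16464 > 0,  v_rel·d = 294 > 0  ⇒  inside

inside=yes margin=16464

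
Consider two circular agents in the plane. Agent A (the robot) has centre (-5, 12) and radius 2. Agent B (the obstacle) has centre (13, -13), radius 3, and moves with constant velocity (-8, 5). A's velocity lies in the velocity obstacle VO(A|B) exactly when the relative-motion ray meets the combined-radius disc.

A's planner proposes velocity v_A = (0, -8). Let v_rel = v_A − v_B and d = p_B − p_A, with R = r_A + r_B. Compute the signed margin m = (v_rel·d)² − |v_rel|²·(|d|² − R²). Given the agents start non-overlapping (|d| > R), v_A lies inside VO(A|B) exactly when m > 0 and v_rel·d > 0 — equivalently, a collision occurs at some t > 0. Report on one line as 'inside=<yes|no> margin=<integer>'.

d = (18, -25),  |d|² = 949;  R = 2+3 = 5,  c = 949−5² = 924
v_rel = (8, -13),  |v_rel|² = 233;  v_rel·d = (8)·(18) + (-13)·(-25) = 469
233·t² − 938·t + 924 = 0  ⇒  m = 469² − 233·924 = 4669
m = 4669 > 0,  v_rel·d = 469 > 0  ⇒  inside

inside=yes margin=4669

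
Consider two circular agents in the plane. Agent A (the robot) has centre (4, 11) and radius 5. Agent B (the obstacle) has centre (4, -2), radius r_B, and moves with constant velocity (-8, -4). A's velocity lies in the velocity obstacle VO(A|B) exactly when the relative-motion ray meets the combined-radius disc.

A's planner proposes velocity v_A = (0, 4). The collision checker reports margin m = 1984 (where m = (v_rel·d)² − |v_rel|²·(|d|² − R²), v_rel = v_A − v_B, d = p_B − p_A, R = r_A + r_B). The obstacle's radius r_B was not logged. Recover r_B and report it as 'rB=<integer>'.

m = 1984
d = (0, -13);  v_rel = (8, 8),  |v_rel|² = 128
v_rel×d = (8)·(-13) − (8)·(0) = -104
since m = R²·128 − (-104)²:  R² = (10816 + 1984) / 128 = 100
R = √100 = 10  ⇒  r_B = 10 − 5 = 5

rB=5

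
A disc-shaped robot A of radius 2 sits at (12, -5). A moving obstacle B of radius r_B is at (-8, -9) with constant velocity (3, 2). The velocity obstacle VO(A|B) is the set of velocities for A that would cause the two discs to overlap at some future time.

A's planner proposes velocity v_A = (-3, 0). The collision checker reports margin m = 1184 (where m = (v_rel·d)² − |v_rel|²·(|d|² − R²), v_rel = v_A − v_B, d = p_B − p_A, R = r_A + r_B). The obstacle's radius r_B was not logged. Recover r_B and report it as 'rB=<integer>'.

m = 1184
d = (-20, -4);  v_rel = (-6, -2),  |v_rel|² = 40
v_rel×d = (-6)·(-4) − (-2)·(-20) = -16
since m = R²·40 − (-16)²:  R² = (256 + 1184) / 40 = 36
R = √36 = 6  ⇒  r_B = 6 − 2 = 4

rB=4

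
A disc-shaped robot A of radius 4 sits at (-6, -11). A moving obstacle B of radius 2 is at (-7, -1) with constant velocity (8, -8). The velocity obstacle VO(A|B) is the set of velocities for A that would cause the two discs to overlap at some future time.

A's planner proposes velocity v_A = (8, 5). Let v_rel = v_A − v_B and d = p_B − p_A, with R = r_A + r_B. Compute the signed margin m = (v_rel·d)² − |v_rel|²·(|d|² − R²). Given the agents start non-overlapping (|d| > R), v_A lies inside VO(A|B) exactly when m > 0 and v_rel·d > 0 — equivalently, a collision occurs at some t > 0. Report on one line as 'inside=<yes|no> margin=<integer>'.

d = (-1, 10),  |d|² = 101;  R = 4+2 = 6,  c = 101−6² = 65
v_rel = (0, 13),  |v_rel|² = 169;  v_rel·d = (0)·(-1) + (13)·(10) = 130
169·t² − 260·t + 65 = 0  ⇒  m = 130² − 169·65 = 5915
m = 5915 > 0,  v_rel·d = 130 > 0  ⇒  inside

inside=yes margin=5915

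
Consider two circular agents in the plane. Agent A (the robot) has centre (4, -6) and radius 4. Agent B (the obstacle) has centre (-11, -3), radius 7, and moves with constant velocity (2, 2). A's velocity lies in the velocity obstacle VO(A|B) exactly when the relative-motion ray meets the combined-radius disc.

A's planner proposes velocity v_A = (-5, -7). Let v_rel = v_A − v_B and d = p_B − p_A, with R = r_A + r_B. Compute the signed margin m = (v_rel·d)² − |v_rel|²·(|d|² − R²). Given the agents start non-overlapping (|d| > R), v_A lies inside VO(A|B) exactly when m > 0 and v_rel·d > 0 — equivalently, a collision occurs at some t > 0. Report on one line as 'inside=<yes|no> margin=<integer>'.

d = (-15, 3),  |d|² = 234;  R = 4+7 = 11,  c = 234−11² = 113
v_rel = (-7, -9),  |v_rel|² = 130;  v_rel·d = (-7)·(-15) + (-9)·(3) = 78
130·t² − 156·t + 113 = 0  ⇒  m = 78² − 130·113 = -8606
m = -8606 < 0,  v_rel·d = 78 > 0  ⇒  outside

inside=no margin=-8606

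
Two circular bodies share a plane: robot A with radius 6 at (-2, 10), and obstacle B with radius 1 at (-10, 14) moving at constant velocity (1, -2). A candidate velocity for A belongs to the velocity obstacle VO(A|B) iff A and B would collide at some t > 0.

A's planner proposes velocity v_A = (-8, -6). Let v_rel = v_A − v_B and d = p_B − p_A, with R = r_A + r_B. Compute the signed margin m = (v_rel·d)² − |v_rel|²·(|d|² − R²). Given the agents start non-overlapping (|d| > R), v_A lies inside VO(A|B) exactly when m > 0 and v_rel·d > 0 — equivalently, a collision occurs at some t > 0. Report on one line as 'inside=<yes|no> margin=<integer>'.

d = (-8, 4),  |d|² = 80;  R = 6+1 = 7,  c = 80−7² = 31
v_rel = (-9, -4),  |v_rel|² = 97;  v_rel·d = (-9)·(-8) + (-4)·(4) = 56
97·t² − 112·t + 31 = 0  ⇒  m = 56² − 97·31 = 129
m = 129 > 0,  v_rel·d = 56 > 0  ⇒  inside

inside=yes margin=129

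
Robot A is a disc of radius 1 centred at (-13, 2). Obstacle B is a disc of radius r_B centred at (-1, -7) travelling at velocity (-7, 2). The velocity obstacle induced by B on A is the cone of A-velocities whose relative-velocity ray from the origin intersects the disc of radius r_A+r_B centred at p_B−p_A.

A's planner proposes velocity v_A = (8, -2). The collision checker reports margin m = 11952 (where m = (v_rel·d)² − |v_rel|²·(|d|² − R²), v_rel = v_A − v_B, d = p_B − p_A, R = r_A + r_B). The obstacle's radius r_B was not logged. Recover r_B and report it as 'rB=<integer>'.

m = 11952
d = (12, -9);  v_rel = (15, -4),  |v_rel|² = 241
v_rel×d = (15)·(-9) − (-4)·(12) = -87
since m = R²·241 − (-87)²:  R² = (7569 + 11952) / 241 = 81
R = √81 = 9  ⇒  r_B = 9 − 1 = 8

rB=8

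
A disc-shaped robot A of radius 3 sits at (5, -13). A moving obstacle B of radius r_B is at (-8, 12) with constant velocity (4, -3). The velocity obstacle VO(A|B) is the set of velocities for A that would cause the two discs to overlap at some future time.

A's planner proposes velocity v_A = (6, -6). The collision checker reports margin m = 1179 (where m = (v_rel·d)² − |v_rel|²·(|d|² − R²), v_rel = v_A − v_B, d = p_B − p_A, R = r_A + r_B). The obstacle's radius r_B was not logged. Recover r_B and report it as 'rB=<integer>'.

m = 1179
d = (-13, 25);  v_rel = (2, -3),  |v_rel|² = 13
v_rel×d = (2)·(25) − (-3)·(-13) = 11
since m = R²·13 − 11²:  R² = (121 + 1179) / 13 = 100
R = √100 = 10  ⇒  r_B = 10 − 3 = 7

rB=7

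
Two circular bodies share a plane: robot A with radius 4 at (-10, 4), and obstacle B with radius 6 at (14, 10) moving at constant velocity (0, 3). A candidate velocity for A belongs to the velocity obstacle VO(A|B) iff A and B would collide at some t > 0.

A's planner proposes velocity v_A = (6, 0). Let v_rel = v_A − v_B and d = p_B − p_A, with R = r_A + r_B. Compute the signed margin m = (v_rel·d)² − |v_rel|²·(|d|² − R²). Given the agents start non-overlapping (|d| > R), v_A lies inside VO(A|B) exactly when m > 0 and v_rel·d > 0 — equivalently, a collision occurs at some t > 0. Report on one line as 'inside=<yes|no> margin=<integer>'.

d = (24, 6),  |d|² = 612;  R = 4+6 = 10,  c = 612−10² = 512
v_rel = (6, -3),  |v_rel|² = 45;  v_rel·d = (6)·(24) + (-3)·(6) = 126
45·t² − 252·t + 512 = 0  ⇒  m = 126² − 45·512 = -7164
m = -7164 < 0,  v_rel·d = 126 > 0  ⇒  outside

inside=no margin=-7164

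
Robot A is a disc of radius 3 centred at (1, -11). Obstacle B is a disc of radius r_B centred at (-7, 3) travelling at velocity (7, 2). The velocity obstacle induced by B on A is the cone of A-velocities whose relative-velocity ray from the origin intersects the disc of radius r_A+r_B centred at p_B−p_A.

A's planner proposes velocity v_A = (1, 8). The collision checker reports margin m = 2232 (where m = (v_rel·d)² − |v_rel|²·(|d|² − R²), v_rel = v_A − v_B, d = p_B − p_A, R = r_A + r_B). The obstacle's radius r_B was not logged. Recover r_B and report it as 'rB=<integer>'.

m = 2232
d = (-8, 14);  v_rel = (-6, 6),  |v_rel|² = 72
v_rel×d = (-6)·(14) − (6)·(-8) = -36
since m = R²·72 − (-36)²:  R² = (1296 + 2232) / 72 = 49
R = √49 = 7  ⇒  r_B = 7 − 3 = 4

rB=4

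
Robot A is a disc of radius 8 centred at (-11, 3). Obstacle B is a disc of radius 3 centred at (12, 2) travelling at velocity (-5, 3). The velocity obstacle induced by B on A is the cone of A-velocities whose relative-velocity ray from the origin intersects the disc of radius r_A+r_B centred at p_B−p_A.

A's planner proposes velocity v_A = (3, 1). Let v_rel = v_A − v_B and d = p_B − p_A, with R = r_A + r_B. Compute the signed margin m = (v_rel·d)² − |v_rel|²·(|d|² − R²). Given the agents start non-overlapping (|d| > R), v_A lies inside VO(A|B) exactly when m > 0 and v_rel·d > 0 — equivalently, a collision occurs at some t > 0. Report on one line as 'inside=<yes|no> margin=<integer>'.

d = (23, -1),  |d|² = 530;  R = 8+3 = 11,  c = 530−11² = 409
v_rel = (8, -2),  |v_rel|² = 68;  v_rel·d = (8)·(23) + (-2)·(-1) = 186
68·t² − 372·t + 409 = 0  ⇒  m = 186² − 68·409 = 6784
m = 6784 > 0,  v_rel·d = 186 > 0  ⇒  inside

inside=yes margin=6784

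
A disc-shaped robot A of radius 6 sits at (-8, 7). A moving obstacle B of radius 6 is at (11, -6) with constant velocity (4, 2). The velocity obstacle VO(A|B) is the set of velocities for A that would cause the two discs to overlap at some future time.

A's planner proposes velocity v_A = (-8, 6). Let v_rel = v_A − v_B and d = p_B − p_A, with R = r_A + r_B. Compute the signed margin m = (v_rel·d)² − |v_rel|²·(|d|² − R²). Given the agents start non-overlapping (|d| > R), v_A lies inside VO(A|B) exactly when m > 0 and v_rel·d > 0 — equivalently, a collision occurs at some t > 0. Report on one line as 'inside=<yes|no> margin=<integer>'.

d = (19, -13),  |d|² = 530;  R = 6+6 = 12,  c = 530−12² = 386
v_rel = (-12, 4),  |v_rel|² = 160;  v_rel·d = (-12)·(19) + (4)·(-13) = -280
160·t² + 560·t + 386 = 0  ⇒  m = (-280)² − 160·386 = 16640
m = 16640 > 0,  v_rel·d = -280 < 0  ⇒  outside

inside=no margin=16640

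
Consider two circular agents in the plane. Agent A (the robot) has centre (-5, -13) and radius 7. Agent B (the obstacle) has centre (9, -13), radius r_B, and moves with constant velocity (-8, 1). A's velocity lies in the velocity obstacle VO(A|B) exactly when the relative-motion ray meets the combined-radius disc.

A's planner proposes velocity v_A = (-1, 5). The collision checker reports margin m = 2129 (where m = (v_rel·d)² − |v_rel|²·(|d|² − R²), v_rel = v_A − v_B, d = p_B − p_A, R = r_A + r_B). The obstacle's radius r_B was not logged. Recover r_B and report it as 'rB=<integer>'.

m = 2129
d = (14, 0);  v_rel = (7, 4),  |v_rel|² = 65
v_rel×d = (7)·(0) − (4)·(14) = -56
since m = R²·65 − (-56)²:  R² = (3136 + 2129) / 65 = 81
R = √81 = 9  ⇒  r_B = 9 − 7 = 2

rB=2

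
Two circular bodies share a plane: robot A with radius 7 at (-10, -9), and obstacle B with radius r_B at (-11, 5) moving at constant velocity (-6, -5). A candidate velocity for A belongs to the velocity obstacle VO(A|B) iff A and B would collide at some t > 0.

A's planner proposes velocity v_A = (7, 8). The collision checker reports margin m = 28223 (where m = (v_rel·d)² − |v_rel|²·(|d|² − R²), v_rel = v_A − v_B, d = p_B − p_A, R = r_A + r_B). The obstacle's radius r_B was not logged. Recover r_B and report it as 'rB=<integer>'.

m = 28223
d = (-1, 14);  v_rel = (13, 13),  |v_rel|² = 338
v_rel×d = (13)·(14) − (13)·(-1) = 195
since m = R²·338 − 195²:  R² = (38025 + 28223) / 338 = 196
R = √196 = 14  ⇒  r_B = 14 − 7 = 7

rB=7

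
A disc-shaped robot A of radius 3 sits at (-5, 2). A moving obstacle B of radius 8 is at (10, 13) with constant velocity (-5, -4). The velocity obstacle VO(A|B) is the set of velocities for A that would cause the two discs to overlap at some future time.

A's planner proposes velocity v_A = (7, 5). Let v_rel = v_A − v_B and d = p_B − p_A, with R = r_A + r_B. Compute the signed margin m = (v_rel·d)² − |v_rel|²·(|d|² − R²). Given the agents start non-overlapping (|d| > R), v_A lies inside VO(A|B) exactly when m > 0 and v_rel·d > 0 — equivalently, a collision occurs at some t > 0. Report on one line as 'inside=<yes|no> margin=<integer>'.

d = (15, 11),  |d|² = 346;  R = 3+8 = 11,  c = 346−11² = 225
v_rel = (12, 9),  |v_rel|² = 225;  v_rel·d = (12)·(15) + (9)·(11) = 279
225·t² − 558·t + 225 = 0  ⇒  m = 279² − 225·225 = 27216
m = 27216 > 0,  v_rel·d = 279 > 0  ⇒  inside

inside=yes margin=27216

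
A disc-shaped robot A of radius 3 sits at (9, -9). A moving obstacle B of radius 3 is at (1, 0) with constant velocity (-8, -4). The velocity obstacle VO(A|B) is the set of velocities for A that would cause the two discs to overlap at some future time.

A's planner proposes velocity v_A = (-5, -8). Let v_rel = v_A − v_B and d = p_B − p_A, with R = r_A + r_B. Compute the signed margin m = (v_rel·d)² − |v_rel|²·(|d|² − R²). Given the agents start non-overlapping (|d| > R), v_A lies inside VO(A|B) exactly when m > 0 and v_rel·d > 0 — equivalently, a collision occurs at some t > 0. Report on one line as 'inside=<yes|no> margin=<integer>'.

d = (-8, 9),  |d|² = 145;  R = 3+3 = 6,  c = 145−6² = 109
v_rel = (3, -4),  |v_rel|² = 25;  v_rel·d = (3)·(-8) + (-4)·(9) = -60
25·t² + 120·t + 109 = 0  ⇒  m = (-60)² − 25·109 = 875
m = 875 > 0,  v_rel·d = -60 < 0  ⇒  outside

inside=no margin=875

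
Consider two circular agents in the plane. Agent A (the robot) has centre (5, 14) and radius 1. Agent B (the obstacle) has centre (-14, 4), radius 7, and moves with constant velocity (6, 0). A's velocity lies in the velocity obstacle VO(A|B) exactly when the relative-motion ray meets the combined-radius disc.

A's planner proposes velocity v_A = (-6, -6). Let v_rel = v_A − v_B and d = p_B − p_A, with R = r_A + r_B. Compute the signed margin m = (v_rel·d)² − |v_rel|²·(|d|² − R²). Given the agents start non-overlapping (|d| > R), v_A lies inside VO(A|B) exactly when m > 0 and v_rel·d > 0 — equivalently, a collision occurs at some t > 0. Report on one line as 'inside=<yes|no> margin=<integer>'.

d = (-19, -10),  |d|² = 461;  R = 1+7 = 8,  c = 461−8² = 397
v_rel = (-12, -6),  |v_rel|² = 180;  v_rel·d = (-12)·(-19) + (-6)·(-10) = 288
180·t² − 576·t + 397 = 0  ⇒  m = 288² − 180·397 = 11484
m = 11484 > 0,  v_rel·d = 288 > 0  ⇒  inside

inside=yes margin=11484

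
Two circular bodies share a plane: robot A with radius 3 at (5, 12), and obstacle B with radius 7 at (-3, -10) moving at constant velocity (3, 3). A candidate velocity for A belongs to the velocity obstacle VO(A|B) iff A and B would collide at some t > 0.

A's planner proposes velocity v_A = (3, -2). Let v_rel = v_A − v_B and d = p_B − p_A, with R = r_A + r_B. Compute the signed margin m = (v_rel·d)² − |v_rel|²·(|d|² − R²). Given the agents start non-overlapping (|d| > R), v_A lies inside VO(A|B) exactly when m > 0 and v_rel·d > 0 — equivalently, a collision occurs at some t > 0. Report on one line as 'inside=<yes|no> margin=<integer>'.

d = (-8, -22),  |d|² = 548;  R = 3+7 = 10,  c = 548−10² = 448
v_rel = (0, -5),  |v_rel|² = 25;  v_rel·d = (0)·(-8) + (-5)·(-22) = 110
25·t² − 220·t + 448 = 0  ⇒  m = 110² − 25·448 = 900
m = 900 > 0,  v_rel·d = 110 > 0  ⇒  inside

inside=yes margin=900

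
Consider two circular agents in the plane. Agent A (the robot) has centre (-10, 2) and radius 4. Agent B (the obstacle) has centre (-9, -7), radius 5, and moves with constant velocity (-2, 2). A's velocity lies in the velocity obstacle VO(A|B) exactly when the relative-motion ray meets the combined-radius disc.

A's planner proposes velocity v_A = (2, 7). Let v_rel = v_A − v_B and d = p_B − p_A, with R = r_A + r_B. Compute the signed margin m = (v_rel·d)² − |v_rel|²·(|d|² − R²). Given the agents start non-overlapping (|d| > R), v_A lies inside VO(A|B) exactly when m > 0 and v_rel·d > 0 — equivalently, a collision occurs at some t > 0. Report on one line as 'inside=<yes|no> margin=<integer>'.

d = (1, -9),  |d|² = 82;  R = 4+5 = 9,  c = 82−9² = 1
v_rel = (4, 5),  |v_rel|² = 41;  v_rel·d = (4)·(1) + (5)·(-9) = -41
41·t² + 82·t + 1 = 0  ⇒  m = (-41)² − 41·1 = 1640
m = 1640 > 0,  v_rel·d = -41 < 0  ⇒  outside

inside=no margin=1640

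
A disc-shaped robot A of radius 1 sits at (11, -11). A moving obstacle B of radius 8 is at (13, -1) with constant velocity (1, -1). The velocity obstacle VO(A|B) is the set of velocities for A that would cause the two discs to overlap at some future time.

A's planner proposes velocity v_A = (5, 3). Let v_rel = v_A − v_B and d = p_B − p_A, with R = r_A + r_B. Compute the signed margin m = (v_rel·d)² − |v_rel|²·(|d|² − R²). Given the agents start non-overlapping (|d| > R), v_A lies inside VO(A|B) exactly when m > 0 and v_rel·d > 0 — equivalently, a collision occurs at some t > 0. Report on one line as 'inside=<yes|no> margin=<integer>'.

d = (2, 10),  |d|² = 104;  R = 1+8 = 9,  c = 104−9² = 23
v_rel = (4, 4),  |v_rel|² = 32;  v_rel·d = (4)·(2) + (4)·(10) = 48
32·t² − 96·t + 23 = 0  ⇒  m = 48² − 32·23 = 1568
m = 1568 > 0,  v_rel·d = 48 > 0  ⇒  inside

inside=yes margin=1568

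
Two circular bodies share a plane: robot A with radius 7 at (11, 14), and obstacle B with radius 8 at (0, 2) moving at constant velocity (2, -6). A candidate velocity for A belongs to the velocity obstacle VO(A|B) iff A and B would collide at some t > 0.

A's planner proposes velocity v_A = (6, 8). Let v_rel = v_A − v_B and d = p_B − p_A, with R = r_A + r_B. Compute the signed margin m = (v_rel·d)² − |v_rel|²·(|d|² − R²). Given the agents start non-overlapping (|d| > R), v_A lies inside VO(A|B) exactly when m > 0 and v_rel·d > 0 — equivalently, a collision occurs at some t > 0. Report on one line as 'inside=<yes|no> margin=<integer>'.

d = (-11, -12),  |d|² = 265;  R = 7+8 = 15,  c = 265−15² = 40
v_rel = (4, 14),  |v_rel|² = 212;  v_rel·d = (4)·(-11) + (14)·(-12) = -212
212·t² + 424·t + 40 = 0  ⇒  m = (-212)² − 212·40 = 36464
m = 36464 > 0,  v_rel·d = -212 < 0  ⇒  outside

inside=no margin=36464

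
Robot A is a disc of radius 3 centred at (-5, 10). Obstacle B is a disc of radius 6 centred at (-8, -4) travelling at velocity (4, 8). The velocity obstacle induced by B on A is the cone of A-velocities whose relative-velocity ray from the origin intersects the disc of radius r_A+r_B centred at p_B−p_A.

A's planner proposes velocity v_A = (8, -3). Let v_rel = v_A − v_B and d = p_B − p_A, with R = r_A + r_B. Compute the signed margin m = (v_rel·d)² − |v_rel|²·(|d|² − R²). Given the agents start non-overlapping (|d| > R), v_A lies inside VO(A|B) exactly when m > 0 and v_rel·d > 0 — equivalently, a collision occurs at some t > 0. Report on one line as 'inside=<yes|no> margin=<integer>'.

d = (-3, -14),  |d|² = 205;  R = 3+6 = 9,  c = 205−9² = 124
v_rel = (4, -11),  |v_rel|² = 137;  v_rel·d = (4)·(-3) + (-11)·(-14) = 142
137·t² − 284·t + 124 = 0  ⇒  m = 142² − 137·124 = 3176
m = 3176 > 0,  v_rel·d = 142 > 0  ⇒  inside

inside=yes margin=3176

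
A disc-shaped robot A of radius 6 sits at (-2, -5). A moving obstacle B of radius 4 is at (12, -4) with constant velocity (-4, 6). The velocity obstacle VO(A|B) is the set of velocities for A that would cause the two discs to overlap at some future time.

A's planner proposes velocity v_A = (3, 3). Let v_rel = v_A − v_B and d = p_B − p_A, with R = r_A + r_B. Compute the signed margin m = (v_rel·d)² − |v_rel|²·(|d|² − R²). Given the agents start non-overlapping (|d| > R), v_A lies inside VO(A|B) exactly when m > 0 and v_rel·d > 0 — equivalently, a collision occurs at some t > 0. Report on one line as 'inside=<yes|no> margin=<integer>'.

d = (14, 1),  |d|² = 197;  R = 6+4 = 10,  c = 197−10² = 97
v_rel = (7, -3),  |v_rel|² = 58;  v_rel·d = (7)·(14) + (-3)·(1) = 95
58·t² − 190·t + 97 = 0  ⇒  m = 95² − 58·97 = 3399
m = 3399 > 0,  v_rel·d = 95 > 0  ⇒  inside

inside=yes margin=3399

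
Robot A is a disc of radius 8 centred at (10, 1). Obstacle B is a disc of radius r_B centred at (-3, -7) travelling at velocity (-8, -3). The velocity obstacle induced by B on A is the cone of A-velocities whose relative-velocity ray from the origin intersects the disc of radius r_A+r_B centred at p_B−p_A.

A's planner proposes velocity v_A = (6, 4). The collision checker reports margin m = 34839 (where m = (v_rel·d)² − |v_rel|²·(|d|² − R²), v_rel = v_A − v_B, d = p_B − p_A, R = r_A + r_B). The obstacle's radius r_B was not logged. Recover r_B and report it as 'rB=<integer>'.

m = 34839
d = (-13, -8);  v_rel = (14, 7),  |v_rel|² = 245
v_rel×d = (14)·(-8) − (7)·(-13) = -21
since m = R²·245 − (-21)²:  R² = (441 + 34839) / 245 = 144
R = √144 = 12  ⇒  r_B = 12 − 8 = 4

rB=4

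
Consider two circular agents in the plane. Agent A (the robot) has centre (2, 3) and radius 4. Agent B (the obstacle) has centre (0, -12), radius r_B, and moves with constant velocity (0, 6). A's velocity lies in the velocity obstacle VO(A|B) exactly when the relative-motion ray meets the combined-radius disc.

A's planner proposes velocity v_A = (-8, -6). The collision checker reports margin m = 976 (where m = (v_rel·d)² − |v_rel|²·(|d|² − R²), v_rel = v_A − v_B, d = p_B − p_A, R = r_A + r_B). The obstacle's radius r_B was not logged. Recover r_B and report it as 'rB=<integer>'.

m = 976
d = (-2, -15);  v_rel = (-8, -12),  |v_rel|² = 208
v_rel×d = (-8)·(-15) − (-12)·(-2) = 96
since m = R²·208 − 96²:  R² = (9216 + 976) / 208 = 49
R = √49 = 7  ⇒  r_B = 7 − 4 = 3

rB=3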